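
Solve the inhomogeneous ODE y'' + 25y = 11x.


Homogeneous: r² + 25 = 0 ⇒ r = ±5i, y_h = C₁cos(5x) + C₂sin(5x).
Polynomial forcing; try y_p = Ax + B. Then y_p'' + 25 y_p = 25(Ax + B) = 11x, so B = 0 and A = 11/25.
General solution: y = C₁cos(5x) + C₂sin(5x) + (11/25)x.


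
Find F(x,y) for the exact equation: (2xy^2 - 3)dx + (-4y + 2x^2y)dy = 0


Check exactness: ∂M/∂y = 4xy and ∂N/∂x = 4xy; equal, so the equation is exact.
Integrate M with respect to x (treating y as constant): ∫M dx = x^2y^2 - 3x + h(y).
Differentiate w.r.t. y and set equal to N: the x-dependent terms already match, leaving h'(y) = -4y. Integrate: h(y) = -2y^2.
So F(x,y) = -2y^2 + x^2y^2 - 3x.
General solution: -2y^2 + x^2y^2 - 3x = C.


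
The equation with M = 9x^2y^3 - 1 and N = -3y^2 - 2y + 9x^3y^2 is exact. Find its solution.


Check exactness: ∂M/∂y = 27x^2y^2 and ∂N/∂x = 27x^2y^2; equal, so the equation is exact.
Integrate M with respect to x (treating y as constant): ∫M dx = 3x^3y^3 - x + h(y).
Differentiate w.r.t. y and set equal to N: the x-dependent terms already match, leaving h'(y) = -3y^2 - 2y. Integrate: h(y) = -y^3 - y^2.
So F(x,y) = -y^3 - y^2 + 3x^3y^3 - x.
General solution: -y^3 - y^2 + 3x^3y^3 - x = C.


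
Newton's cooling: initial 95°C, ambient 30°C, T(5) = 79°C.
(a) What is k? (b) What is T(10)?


Newton's law: T(t) = T_a + (T₀ - T_a)e^(-kt).
(a) Use T(5) = 79: (79 - 30)/(95 - 30) = e^(-k·5), so k = -ln(0.754)/5 ≈ 0.0565.
(b) Apply k to t = 10: T(10) = 30 + (65)e^(-0.565) ≈ 66.9°C.


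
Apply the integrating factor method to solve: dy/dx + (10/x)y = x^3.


P(x) = 10/x ⇒ μ = x^10.
(x^10 y)' = x^13 ⇒ x^10 y = x^14/(14) + C.
Solve for y: y = (1/14)x^4 + C/x^10.


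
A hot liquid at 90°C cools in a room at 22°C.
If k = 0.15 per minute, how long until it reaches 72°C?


From T(t) = T_a + (T₀ - T_a)e^(-kt), set T(t) = 72:
(72 - 22) / (90 - 22) = e^(-0.15t), so t = -ln(0.735)/0.15 ≈ 2.0 minutes.


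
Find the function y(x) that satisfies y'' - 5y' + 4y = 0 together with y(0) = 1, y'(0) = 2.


Characteristic roots of r² - 5r + 4 = 0 are 4, 1.
General solution y = c₁ e^(4x) + c₂ e^(x).
Apply y(0) = 1: c₁ + c₂ = 1. Apply y'(0) = 2: 4 c₁ + 1 c₂ = 2.
Solve: c₁ = 1/3, c₂ = 2/3.
Particular solution: y = (1/3)e^(4x) + (2/3)e^(x).


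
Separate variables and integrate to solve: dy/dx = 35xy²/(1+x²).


Separate: dy/y² = 35x/(1+x²) dx.
Integrate LHS: ∫ dy/y² = -1/y.
Integrate RHS via u = 1+x²: (35/2)ln(1+x²) + C.
Result: -1/y = (35/2)ln(1+x²) + C.


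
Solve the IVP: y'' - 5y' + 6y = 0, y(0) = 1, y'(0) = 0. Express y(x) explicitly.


Characteristic roots of r² - 5r + 6 = 0 are 3, 2.
General solution y = c₁ e^(3x) + c₂ e^(2x).
Apply y(0) = 1: c₁ + c₂ = 1. Apply y'(0) = 0: 3 c₁ + 2 c₂ = 0.
Solve: c₁ = -2, c₂ = 3.
Particular solution: y = -2e^(3x) + 3e^(2x).


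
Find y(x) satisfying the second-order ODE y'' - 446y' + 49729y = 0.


Characteristic equation: r² - 446r + 49729 = 0, i.e. (r - 223)² = 0.
Repeated root r = 223; include an x factor for the second linearly independent solution.
General solution: y = (C₁ + C₂x)e^(223x).


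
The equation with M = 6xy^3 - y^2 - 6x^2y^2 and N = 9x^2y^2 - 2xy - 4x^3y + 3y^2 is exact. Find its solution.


Check exactness: ∂M/∂y = 18xy^2 - 2y - 12x^2y and ∂N/∂x = 18xy^2 - 2y - 12x^2y; equal, so the equation is exact.
Integrate M with respect to x (treating y as constant): ∫M dx = 3x^2y^3 - xy^2 - 2x^3y^2 + h(y).
Differentiate w.r.t. y and set equal to N: the x-dependent terms already match, leaving h'(y) = 3y^2. Integrate: h(y) = y^3.
So F(x,y) = 3x^2y^3 - xy^2 - 2x^3y^2 + y^3.
General solution: 3x^2y^3 - xy^2 - 2x^3y^2 + y^3 = C.


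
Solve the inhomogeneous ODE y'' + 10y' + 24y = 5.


Characteristic roots of r² + 10r + 24 = 0 are -4, -6.
y_h = C₁e^(-4x) + C₂e^(-6x).
Constant forcing; try y_p = A. Then 24A = 5 ⇒ A = 5/24.
General solution: y = C₁e^(-4x) + C₂e^(-6x) + 5/24.


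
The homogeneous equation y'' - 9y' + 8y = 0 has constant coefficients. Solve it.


Characteristic equation: r² - 9r + 8 = 0.
Factor: (r - 1)(r - 8) = 0 ⇒ r = 1, 8 (distinct real).
General solution: y = C₁e^(x) + C₂e^(8x).


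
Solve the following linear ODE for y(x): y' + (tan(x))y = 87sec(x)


P(x) = tan(x) ⇒ μ = e^(∫tan(x)dx) = sec(x).
(sec(x) y)' = 87sec²(x) ⇒ sec(x) y = 87tan(x) + C.
Multiply by cos(x): y = 87sin(x) + C·cos(x).


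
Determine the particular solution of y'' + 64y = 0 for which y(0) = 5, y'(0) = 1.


Characteristic roots of r² + 64 = 0 are ±8i, so y = C₁cos(8x) + C₂sin(8x).
Apply y(0) = 5: C₁ = 5. Differentiate and apply y'(0) = 1: 8·C₂ = 1, so C₂ = 1/8.
Particular solution: y = 5cos(8x) + (1/8)sin(8x).


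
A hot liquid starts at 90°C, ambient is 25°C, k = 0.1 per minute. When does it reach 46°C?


From T(t) = T_a + (T₀ - T_a)e^(-kt), set T(t) = 46:
(46 - 25) / (90 - 25) = e^(-0.1t), so t = -ln(0.323)/0.1 ≈ 11.3 minutes.


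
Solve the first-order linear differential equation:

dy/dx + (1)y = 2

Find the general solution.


P(x) = 1, Q(x) = 2; integrating factor μ = e^(x).
(μ y)' = 2e^(x) ⇒ μ y = 2e^(x) + C.
Divide by μ: y = 2 + Ce^(-x).


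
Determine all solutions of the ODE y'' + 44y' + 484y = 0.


Characteristic equation: r² + 44r + 484 = 0, i.e. (r + 22)² = 0.
Repeated root r = -22; include an x factor for the second linearly independent solution.
General solution: y = (C₁ + C₂x)e^(-22x).


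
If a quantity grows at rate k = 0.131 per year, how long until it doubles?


Exponential growth: P(t) = P₀ e^(0.131t). Set P(t)/P₀ = 2: e^(0.131t) = 2.
Solve: t = ln(2)/0.131 ≈ 5.29 years.


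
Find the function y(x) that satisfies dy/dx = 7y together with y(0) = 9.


General solution of y' = 7y is y = Ce^(7x).
Apply y(0) = 9: C = 9.
Particular solution: y = 9e^(7x).


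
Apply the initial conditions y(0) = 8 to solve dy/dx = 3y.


General solution of y' = 3y is y = Ce^(3x).
Apply y(0) = 8: C = 8.
Particular solution: y = 8e^(3x).


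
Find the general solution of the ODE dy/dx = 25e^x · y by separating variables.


Separate variables: dy/y = 25e^x dx.
Integrate: ln|y| = 25e^x + C₀.
Exponentiate: y = Ce^(25e^x).


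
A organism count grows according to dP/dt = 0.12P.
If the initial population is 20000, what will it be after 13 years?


The ODE dP/dt = 0.12P has solution P(t) = P(0)e^(0.12t).
Substitute P(0) = 20000 and t = 13: P(13) = 20000 e^(1.56) ≈ 95176.


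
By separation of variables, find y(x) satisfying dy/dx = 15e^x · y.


Separate variables: dy/y = 15e^x dx.
Integrate: ln|y| = 15e^x + C₀.
Exponentiate: y = Ce^(15e^x).


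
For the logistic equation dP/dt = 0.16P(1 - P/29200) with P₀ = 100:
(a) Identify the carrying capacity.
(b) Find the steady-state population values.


Logistic ODE dP/dt = 0.16P(1 - P/29200) has equilibria where dP/dt = 0, i.e. P = 0 or P = 29200.
The coefficient (1 - P/K) = 0 when P = K, identifying K = 29200 as the carrying capacity.
(a) K = 29200; (b) equilibria P = 0 and P = 29200.


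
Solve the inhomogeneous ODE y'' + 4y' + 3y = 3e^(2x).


Characteristic roots of r² + 4r + 3 = 0 are -1, -3.
y_h = C₁e^(-x) + C₂e^(-3x).
Forcing exponent 2 is not a characteristic root; try y_p = Ae^(2x).
Substitute: A·(4 + (4)·2 + (3)) = A·15 = 3, so A = 1/5.
General solution: y = C₁e^(-x) + C₂e^(-3x) + (1/5)e^(2x).


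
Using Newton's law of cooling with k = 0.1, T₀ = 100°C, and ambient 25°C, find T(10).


Newton's law: dT/dt = -k(T - T_a) has solution T(t) = T_a + (T₀ - T_a)e^(-kt).
Plug in T_a = 25, T₀ = 100, k = 0.1, t = 10: T(10) = 25 + (75)e^(-1.00) ≈ 52.6°C.


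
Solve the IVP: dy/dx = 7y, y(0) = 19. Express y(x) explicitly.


General solution of y' = 7y is y = Ce^(7x).
Apply y(0) = 19: C = 19.
Particular solution: y = 19e^(7x).


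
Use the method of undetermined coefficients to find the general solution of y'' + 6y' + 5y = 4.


Characteristic roots of r² + 6r + 5 = 0 are -5, -1.
y_h = C₁e^(-5x) + C₂e^(-x).
Constant forcing; try y_p = A. Then 5A = 4 ⇒ A = 4/5.
General solution: y = C₁e^(-5x) + C₂e^(-x) + 4/5.


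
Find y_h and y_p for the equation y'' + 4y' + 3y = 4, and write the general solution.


Characteristic roots of r² + 4r + 3 = 0 are -1, -3.
y_h = C₁e^(-x) + C₂e^(-3x).
Constant forcing; try y_p = A. Then 3A = 4 ⇒ A = 4/3.
General solution: y = C₁e^(-x) + C₂e^(-3x) + 4/3.


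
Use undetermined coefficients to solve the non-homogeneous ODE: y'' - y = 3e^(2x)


Characteristic roots of r² - 1 = 0 are -1, 1.
y_h = C₁e^(-x) + C₂e^(x).
Forcing exponent 2 is not a characteristic root; try y_p = Ae^(2x).
Substitute: A·(4 + (0)·2 + (-1)) = A·3 = 3, so A = 1.
General solution: y = C₁e^(-x) + C₂e^(x) + e^(2x).


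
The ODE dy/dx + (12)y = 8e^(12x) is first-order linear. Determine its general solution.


P(x) = 12 ⇒ μ = e^(12x).
(μ y)' = 8e^(24x) ⇒ μ y = (8/24)e^(24x) + C.
Divide by μ: y = (1/3)e^(12x) + Ce^(-12x).


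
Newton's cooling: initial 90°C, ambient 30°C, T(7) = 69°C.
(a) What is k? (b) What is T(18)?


Newton's law: T(t) = T_a + (T₀ - T_a)e^(-kt).
(a) Use T(7) = 69: (69 - 30)/(90 - 30) = e^(-k·7), so k = -ln(0.650)/7 ≈ 0.0615.
(b) Apply k to t = 18: T(18) = 30 + (60)e^(-1.108) ≈ 49.8°C.


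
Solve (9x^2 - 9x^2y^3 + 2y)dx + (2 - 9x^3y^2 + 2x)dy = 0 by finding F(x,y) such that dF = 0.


Check exactness: ∂M/∂y = -27x^2y^2 + 2 and ∂N/∂x = -27x^2y^2 + 2; equal, so the equation is exact.
Integrate M with respect to x (treating y as constant): ∫M dx = 3x^3 - 3x^3y^3 + 2xy + h(y).
Differentiate w.r.t. y and set equal to N: the x-dependent terms already match, leaving h'(y) = 2. Integrate: h(y) = 2y.
So F(x,y) = 2y + 3x^3 - 3x^3y^3 + 2xy.
General solution: 2y + 3x^3 - 3x^3y^3 + 2xy = C.


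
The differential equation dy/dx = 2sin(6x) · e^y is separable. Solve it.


Separate: e^(-y) dy = 2sin(6x) dx.
Integrate: -e^(-y) = -(1/3)cos(6x) + C₀.
Rearrange: e^(-y) = (1/3)cos(6x) + C.


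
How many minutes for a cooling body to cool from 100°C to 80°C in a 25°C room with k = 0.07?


From T(t) = T_a + (T₀ - T_a)e^(-kt), set T(t) = 80:
(80 - 25) / (100 - 25) = e^(-0.07t), so t = -ln(0.733)/0.07 ≈ 4.4 minutes.


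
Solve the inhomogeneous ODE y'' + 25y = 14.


Homogeneous part: r² + 25 = 0 ⇒ r = ±5i, so y_h = C₁cos(5x) + C₂sin(5x).
Try constant y_p = A; plug in: 25A = 14 ⇒ A = 14/25.
General solution: y = C₁cos(5x) + C₂sin(5x) + 14/25.


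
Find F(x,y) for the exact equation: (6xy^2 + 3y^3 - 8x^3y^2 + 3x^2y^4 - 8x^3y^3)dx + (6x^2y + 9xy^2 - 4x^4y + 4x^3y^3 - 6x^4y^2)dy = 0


Check exactness: ∂M/∂y = 12xy + 9y^2 - 16x^3y + 12x^2y^3 - 24x^3y^2 and ∂N/∂x = 12xy + 9y^2 - 16x^3y + 12x^2y^3 - 24x^3y^2; equal, so the equation is exact.
Integrate M with respect to x (treating y as constant): ∫M dx = 3x^2y^2 + 3xy^3 - 2x^4y^2 + x^3y^4 - 2x^4y^3 + h(y).
Differentiate w.r.t. y and set equal to N: all terms match, so h'(y) = 0 and h is a constant absorbed into C.
General solution: 3x^2y^2 + 3xy^3 - 2x^4y^2 + x^3y^4 - 2x^4y^3 = C.


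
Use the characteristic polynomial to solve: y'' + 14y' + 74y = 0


Characteristic equation: r² + 14r + 74 = 0.
Discriminant is negative; roots r = -7 ± 5i (complex conjugate pair).
General solution uses e^(α x)(C₁ cos(β x) + C₂ sin(β x)): y = e^(-7x)(C₁cos(5x) + C₂sin(5x)).


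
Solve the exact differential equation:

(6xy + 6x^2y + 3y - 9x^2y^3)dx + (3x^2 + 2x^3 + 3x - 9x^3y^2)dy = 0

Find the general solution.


Check exactness: ∂M/∂y = 6x + 6x^2 + 3 - 27x^2y^2 and ∂N/∂x = 6x + 6x^2 + 3 - 27x^2y^2; equal, so the equation is exact.
Integrate M with respect to x (treating y as constant): ∫M dx = 3x^2y + 2x^3y + 3xy - 3x^3y^3 + h(y).
Differentiate w.r.t. y and set equal to N: all terms match, so h'(y) = 0 and h is a constant absorbed into C.
General solution: 3x^2y + 2x^3y + 3xy - 3x^3y^3 = C.


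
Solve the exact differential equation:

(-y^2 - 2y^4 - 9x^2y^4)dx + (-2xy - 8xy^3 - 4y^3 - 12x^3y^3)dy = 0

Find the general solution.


Check exactness: ∂M/∂y = -2y - 8y^3 - 36x^2y^3 and ∂N/∂x = -2y - 8y^3 - 36x^2y^3; equal, so the equation is exact.
Integrate M with respect to x (treating y as constant): ∫M dx = -xy^2 - 2xy^4 - 3x^3y^4 + h(y).
Differentiate w.r.t. y and set equal to N: the x-dependent terms already match, leaving h'(y) = -4y^3. Integrate: h(y) = -y^4.
So F(x,y) = -xy^2 - 2xy^4 - y^4 - 3x^3y^4.
General solution: -xy^2 - 2xy^4 - y^4 - 3x^3y^4 = C.


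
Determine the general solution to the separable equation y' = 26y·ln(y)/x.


Separate: dy/[y ln(y)] = 26 dx/x.
Substitute u = ln(y): du/u = 26 dx/x.
Integrate: ln|ln(y)| = 26ln|x| + C₀, hence ln(y) = C·x^26.


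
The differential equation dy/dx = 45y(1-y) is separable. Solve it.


Separate: dy/[y(1-y)] = 45 dx.
Partial fractions: 1/[y(1-y)] = 1/y + 1/(1-y).
Integrate: ln|y/(1-y)| = 45x + C₀.
Solve for y: y = 1/(1 + Ce^(-45x)).


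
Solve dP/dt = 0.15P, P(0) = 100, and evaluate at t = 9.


The ODE dP/dt = 0.15P has solution P(t) = P(0)e^(0.15t).
Substitute P(0) = 100 and t = 9: P(9) = 100 e^(1.35) ≈ 386.


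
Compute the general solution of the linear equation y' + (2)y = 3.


P(x) = 2, Q(x) = 3; integrating factor μ = e^(2x).
(μ y)' = 3e^(2x) ⇒ μ y = (3/2)e^(2x) + C.
Divide by μ: y = 3/2 + Ce^(-2x).


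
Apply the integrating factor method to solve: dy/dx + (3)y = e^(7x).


P(x) = 3 ⇒ μ = e^(3x).
(μ y)' = e^(10x) ⇒ μ y = e^(10x)/10 + C.
Divide by μ: y = (1/10)e^(7x) + Ce^(-3x).


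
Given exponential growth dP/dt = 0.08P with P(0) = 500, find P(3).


The ODE dP/dt = 0.08P has solution P(t) = P(0)e^(0.08t).
Substitute P(0) = 500 and t = 3: P(3) = 500 e^(0.24) ≈ 636.


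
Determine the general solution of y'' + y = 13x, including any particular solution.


Homogeneous: r² + 1 = 0 ⇒ r = ±1i, y_h = C₁cos(x) + C₂sin(x).
Polynomial forcing; try y_p = Ax + B. Then y_p'' + 1 y_p = 1(Ax + B) = 13x, so B = 0 and A = 13.
General solution: y = C₁cos(x) + C₂sin(x) + 13x.


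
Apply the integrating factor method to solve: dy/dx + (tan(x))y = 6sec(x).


P(x) = tan(x) ⇒ μ = e^(∫tan(x)dx) = sec(x).
(sec(x) y)' = 6sec²(x) ⇒ sec(x) y = 6tan(x) + C.
Multiply by cos(x): y = 6sin(x) + C·cos(x).


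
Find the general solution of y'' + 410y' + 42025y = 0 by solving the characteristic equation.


Characteristic equation: r² + 410r + 42025 = 0, i.e. (r + 205)² = 0.
Repeated root r = -205; include an x factor for the second linearly independent solution.
General solution: y = (C₁ + C₂x)e^(-205x).


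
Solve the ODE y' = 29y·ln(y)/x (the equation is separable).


Separate: dy/[y ln(y)] = 29 dx/x.
Substitute u = ln(y): du/u = 29 dx/x.
Integrate: ln|ln(y)| = 29ln|x| + C₀, hence ln(y) = C·x^29.


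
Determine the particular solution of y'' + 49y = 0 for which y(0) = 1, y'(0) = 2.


Characteristic roots of r² + 49 = 0 are ±7i, so y = C₁cos(7x) + C₂sin(7x).
Apply y(0) = 1: C₁ = 1. Differentiate and apply y'(0) = 2: 7·C₂ = 2, so C₂ = 2/7.
Particular solution: y = cos(7x) + (2/7)sin(7x).


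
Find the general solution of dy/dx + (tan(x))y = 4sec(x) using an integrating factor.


P(x) = tan(x) ⇒ μ = e^(∫tan(x)dx) = sec(x).
(sec(x) y)' = 4sec²(x) ⇒ sec(x) y = 4tan(x) + C.
Multiply by cos(x): y = 4sin(x) + C·cos(x).


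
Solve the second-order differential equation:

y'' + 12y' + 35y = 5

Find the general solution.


Characteristic roots of r² + 12r + 35 = 0 are -5, -7.
y_h = C₁e^(-5x) + C₂e^(-7x).
Constant forcing; try y_p = A. Then 35A = 5 ⇒ A = 1/7.
General solution: y = C₁e^(-5x) + C₂e^(-7x) + 1/7.


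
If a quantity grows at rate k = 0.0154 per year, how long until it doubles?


Exponential growth: P(t) = P₀ e^(0.0154t). Set P(t)/P₀ = 2: e^(0.0154t) = 2.
Solve: t = ln(2)/0.0154 ≈ 45.01 years.


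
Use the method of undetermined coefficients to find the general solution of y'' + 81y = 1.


Homogeneous part: r² + 81 = 0 ⇒ r = ±9i, so y_h = C₁cos(9x) + C₂sin(9x).
Try constant y_p = A; plug in: 81A = 1 ⇒ A = 1/81.
General solution: y = C₁cos(9x) + C₂sin(9x) + 1/81.


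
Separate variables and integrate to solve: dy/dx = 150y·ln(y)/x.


Separate: dy/[y ln(y)] = 150 dx/x.
Substitute u = ln(y): du/u = 150 dx/x.
Integrate: ln|ln(y)| = 150ln|x| + C₀, hence ln(y) = C·x^150.


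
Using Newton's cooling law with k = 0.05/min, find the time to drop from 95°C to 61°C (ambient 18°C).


From T(t) = T_a + (T₀ - T_a)e^(-kt), set T(t) = 61:
(61 - 18) / (95 - 18) = e^(-0.05t), so t = -ln(0.558)/0.05 ≈ 11.7 minutes.


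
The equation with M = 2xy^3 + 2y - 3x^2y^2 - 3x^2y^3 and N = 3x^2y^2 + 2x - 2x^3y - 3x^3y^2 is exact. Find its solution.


Check exactness: ∂M/∂y = 6xy^2 + 2 - 6x^2y - 9x^2y^2 and ∂N/∂x = 6xy^2 + 2 - 6x^2y - 9x^2y^2; equal, so the equation is exact.
Integrate M with respect to x (treating y as constant): ∫M dx = x^2y^3 + 2xy - x^3y^2 - x^3y^3 + h(y).
Differentiate w.r.t. y and set equal to N: all terms match, so h'(y) = 0 and h is a constant absorbed into C.
General solution: x^2y^3 + 2xy - x^3y^2 - x^3y^3 = C.


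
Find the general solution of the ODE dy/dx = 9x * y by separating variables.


Separate variables: dy/y = 9x dx.
Integrate: ln|y| = (9/2)x^2 + C₀.
Exponentiate: y = Ce^((9/2)x^2).


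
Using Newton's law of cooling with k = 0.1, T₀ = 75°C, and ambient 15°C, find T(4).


Newton's law: dT/dt = -k(T - T_a) has solution T(t) = T_a + (T₀ - T_a)e^(-kt).
Plug in T_a = 15, T₀ = 75, k = 0.1, t = 4: T(4) = 15 + (60)e^(-0.40) ≈ 55.2°C.


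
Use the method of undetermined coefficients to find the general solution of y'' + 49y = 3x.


Homogeneous: r² + 49 = 0 ⇒ r = ±7i, y_h = C₁cos(7x) + C₂sin(7x).
Polynomial forcing; try y_p = Ax + B. Then y_p'' + 49 y_p = 49(Ax + B) = 3x, so B = 0 and A = 3/49.
General solution: y = C₁cos(7x) + C₂sin(7x) + (3/49)x.


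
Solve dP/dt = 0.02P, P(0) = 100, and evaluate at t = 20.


The ODE dP/dt = 0.02P has solution P(t) = P(0)e^(0.02t).
Substitute P(0) = 100 and t = 20: P(20) = 100 e^(0.40) ≈ 149.


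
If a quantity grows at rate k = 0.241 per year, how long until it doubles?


Exponential growth: P(t) = P₀ e^(0.241t). Set P(t)/P₀ = 2: e^(0.241t) = 2.
Solve: t = ln(2)/0.241 ≈ 2.88 years.


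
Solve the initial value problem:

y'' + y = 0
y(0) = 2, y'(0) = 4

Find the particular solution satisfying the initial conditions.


Characteristic roots of r² + 1 = 0 are ±1i, so y = C₁cos(x) + C₂sin(x).
Apply y(0) = 2: C₁ = 2. Differentiate and apply y'(0) = 4: 1·C₂ = 4, so C₂ = 4.
Particular solution: y = 2cos(x) + 4sin(x).


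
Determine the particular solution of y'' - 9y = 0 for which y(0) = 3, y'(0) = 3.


Characteristic roots of r² - 9 = 0 are -3, 3.
General solution y = c₁ e^(-3x) + c₂ e^(3x).
Apply y(0) = 3: c₁ + c₂ = 3. Apply y'(0) = 3: -3 c₁ + 3 c₂ = 3.
Solve: c₁ = 1, c₂ = 2.
Particular solution: y = e^(-3x) + 2e^(3x).


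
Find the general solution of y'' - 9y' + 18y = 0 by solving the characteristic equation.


Characteristic equation: r² - 9r + 18 = 0.
Factor: (r - 3)(r - 6) = 0 ⇒ r = 3, 6 (distinct real).
General solution: y = C₁e^(3x) + C₂e^(6x).


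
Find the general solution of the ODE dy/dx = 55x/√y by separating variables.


Separate: √y dy = 55x dx.
Integrate: (2/3)y^(3/2) = (55/2)x² + C.


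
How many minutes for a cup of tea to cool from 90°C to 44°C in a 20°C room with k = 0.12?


From T(t) = T_a + (T₀ - T_a)e^(-kt), set T(t) = 44:
(44 - 20) / (90 - 20) = e^(-0.12t), so t = -ln(0.343)/0.12 ≈ 8.9 minutes.


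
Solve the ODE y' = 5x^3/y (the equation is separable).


Separate variables: y dy = 5x^3 dx.
Integrate both sides: y²/2 = (5/4)x^4 + C₀.
Multiply by 2: y² = (5/2)x^4 + C.


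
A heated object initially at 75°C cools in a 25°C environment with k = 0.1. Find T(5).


Newton's law: dT/dt = -k(T - T_a) has solution T(t) = T_a + (T₀ - T_a)e^(-kt).
Plug in T_a = 25, T₀ = 75, k = 0.1, t = 5: T(5) = 25 + (50)e^(-0.50) ≈ 55.3°C.


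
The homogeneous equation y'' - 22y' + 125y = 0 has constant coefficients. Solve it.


Characteristic equation: r² - 22r + 125 = 0.
Discriminant is negative; roots r = 11 ± 2i (complex conjugate pair).
General solution uses e^(α x)(C₁ cos(β x) + C₂ sin(β x)): y = e^(11x)(C₁cos(2x) + C₂sin(2x)).


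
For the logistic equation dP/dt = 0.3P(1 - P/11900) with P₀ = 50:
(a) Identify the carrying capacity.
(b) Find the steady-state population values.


Logistic ODE dP/dt = 0.3P(1 - P/11900) has equilibria where dP/dt = 0, i.e. P = 0 or P = 11900.
The coefficient (1 - P/K) = 0 when P = K, identifying K = 11900 as the carrying capacity.
(a) K = 11900; (b) equilibria P = 0 and P = 11900.


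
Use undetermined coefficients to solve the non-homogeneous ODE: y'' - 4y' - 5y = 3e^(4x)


Characteristic roots of r² - 4r - 5 = 0 are -1, 5.
y_h = C₁e^(-x) + C₂e^(5x).
Forcing exponent 4 is not a characteristic root; try y_p = Ae^(4x).
Substitute: A·(16 + (-4)·4 + (-5)) = A·-5 = 3, so A = -3/5.
General solution: y = C₁e^(-x) + C₂e^(5x) - (3/5)e^(4x).


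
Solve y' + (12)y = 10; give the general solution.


P(x) = 12, Q(x) = 10; integrating factor μ = e^(12x).
(μ y)' = 10e^(12x) ⇒ μ y = (5/6)e^(12x) + C.
Divide by μ: y = 5/6 + Ce^(-12x).


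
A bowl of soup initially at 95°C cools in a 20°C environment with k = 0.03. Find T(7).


Newton's law: dT/dt = -k(T - T_a) has solution T(t) = T_a + (T₀ - T_a)e^(-kt).
Plug in T_a = 20, T₀ = 95, k = 0.03, t = 7: T(7) = 20 + (75)e^(-0.21) ≈ 80.8°C.


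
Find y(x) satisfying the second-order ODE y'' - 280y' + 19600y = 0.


Characteristic equation: r² - 280r + 19600 = 0, i.e. (r - 140)² = 0.
Repeated root r = 140; include an x factor for the second linearly independent solution.
General solution: y = (C₁ + C₂x)e^(140x).


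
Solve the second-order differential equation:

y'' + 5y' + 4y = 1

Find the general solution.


Characteristic roots of r² + 5r + 4 = 0 are -1, -4.
y_h = C₁e^(-x) + C₂e^(-4x).
Constant forcing; try y_p = A. Then 4A = 1 ⇒ A = 1/4.
General solution: y = C₁e^(-x) + C₂e^(-4x) + 1/4.


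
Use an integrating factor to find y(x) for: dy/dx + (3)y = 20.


P(x) = 3, Q(x) = 20; integrating factor μ = e^(3x).
(μ y)' = 20e^(3x) ⇒ μ y = (20/3)e^(3x) + C.
Divide by μ: y = 20/3 + Ce^(-3x).


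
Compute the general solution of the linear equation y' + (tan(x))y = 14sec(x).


P(x) = tan(x) ⇒ μ = e^(∫tan(x)dx) = sec(x).
(sec(x) y)' = 14sec²(x) ⇒ sec(x) y = 14tan(x) + C.
Multiply by cos(x): y = 14sin(x) + C·cos(x).


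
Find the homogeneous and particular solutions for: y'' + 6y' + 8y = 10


Characteristic roots of r² + 6r + 8 = 0 are -2, -4.
y_h = C₁e^(-2x) + C₂e^(-4x).
Constant forcing; try y_p = A. Then 8A = 10 ⇒ A = 5/4.
General solution: y = C₁e^(-2x) + C₂e^(-4x) + 5/4.


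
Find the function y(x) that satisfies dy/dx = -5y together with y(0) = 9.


General solution of y' = -5y is y = Ce^(-5x).
Apply y(0) = 9: C = 9.
Particular solution: y = 9e^(-5x).


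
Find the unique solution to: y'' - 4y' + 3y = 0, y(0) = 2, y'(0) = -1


Characteristic roots of r² - 4r + 3 = 0 are 3, 1.
General solution y = c₁ e^(3x) + c₂ e^(x).
Apply y(0) = 2: c₁ + c₂ = 2. Apply y'(0) = -1: 3 c₁ + 1 c₂ = -1.
Solve: c₁ = -3/2, c₂ = 7/2.
Particular solution: y = -(3/2)e^(3x) + (7/2)e^(x).


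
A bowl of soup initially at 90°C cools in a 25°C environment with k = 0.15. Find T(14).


Newton's law: dT/dt = -k(T - T_a) has solution T(t) = T_a + (T₀ - T_a)e^(-kt).
Plug in T_a = 25, T₀ = 90, k = 0.15, t = 14: T(14) = 25 + (65)e^(-2.10) ≈ 33.0°C.


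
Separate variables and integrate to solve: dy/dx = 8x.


Integrate both sides with respect to x: y = ∫ 8x dx = 4x^2 + C.


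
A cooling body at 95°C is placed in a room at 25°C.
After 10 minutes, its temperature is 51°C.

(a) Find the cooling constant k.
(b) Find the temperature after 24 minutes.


Newton's law: T(t) = T_a + (T₀ - T_a)e^(-kt).
(a) Use T(10) = 51: (51 - 25)/(95 - 25) = e^(-k·10), so k = -ln(0.371)/10 ≈ 0.0990.
(b) Apply k to t = 24: T(24) = 25 + (70)e^(-2.377) ≈ 31.5°C.


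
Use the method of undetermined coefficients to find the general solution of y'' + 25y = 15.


Homogeneous part: r² + 25 = 0 ⇒ r = ±5i, so y_h = C₁cos(5x) + C₂sin(5x).
Try constant y_p = A; plug in: 25A = 15 ⇒ A = 3/5.
General solution: y = C₁cos(5x) + C₂sin(5x) + 3/5.


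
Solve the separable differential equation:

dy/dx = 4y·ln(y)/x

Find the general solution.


Separate: dy/[y ln(y)] = 4 dx/x.
Substitute u = ln(y): du/u = 4 dx/x.
Integrate: ln|ln(y)| = 4ln|x| + C₀, hence ln(y) = C·x^4.


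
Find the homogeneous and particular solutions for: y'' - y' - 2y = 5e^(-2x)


Characteristic roots of r² - r - 2 = 0 are -1, 2.
y_h = C₁e^(-x) + C₂e^(2x).
Forcing exponent -2 is not a characteristic root; try y_p = Ae^(-2x).
Substitute: A·(4 + (-1)·-2 + (-2)) = A·4 = 5, so A = 5/4.
General solution: y = C₁e^(-x) + C₂e^(2x) + (5/4)e^(-2x).


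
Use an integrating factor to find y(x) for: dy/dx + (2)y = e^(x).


P(x) = 2 ⇒ μ = e^(2x).
(μ y)' = e^(3x) ⇒ μ y = e^(3x)/3 + C.
Divide by μ: y = (1/3)e^(x) + Ce^(-2x).


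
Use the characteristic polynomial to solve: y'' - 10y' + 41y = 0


Characteristic equation: r² - 10r + 41 = 0.
Discriminant is negative; roots r = 5 ± 4i (complex conjugate pair).
General solution uses e^(α x)(C₁ cos(β x) + C₂ sin(β x)): y = e^(5x)(C₁cos(4x) + C₂sin(4x)).


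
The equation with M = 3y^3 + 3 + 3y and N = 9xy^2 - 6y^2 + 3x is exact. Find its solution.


Check exactness: ∂M/∂y = 9y^2 + 3 and ∂N/∂x = 9y^2 + 3; equal, so the equation is exact.
Integrate M with respect to x (treating y as constant): ∫M dx = 3xy^3 + 3x + 3xy + h(y).
Differentiate w.r.t. y and set equal to N: the x-dependent terms already match, leaving h'(y) = -6y^2. Integrate: h(y) = -2y^3.
So F(x,y) = 3xy^3 - 2y^3 + 3x + 3xy.
General solution: 3xy^3 - 2y^3 + 3x + 3xy = C.


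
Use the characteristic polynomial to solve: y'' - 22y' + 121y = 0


Characteristic equation: r² - 22r + 121 = 0, i.e. (r - 11)² = 0.
Repeated root r = 11; include an x factor for the second linearly independent solution.
General solution: y = (C₁ + C₂x)e^(11x).


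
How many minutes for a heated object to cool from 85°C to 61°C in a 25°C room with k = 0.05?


From T(t) = T_a + (T₀ - T_a)e^(-kt), set T(t) = 61:
(61 - 25) / (85 - 25) = e^(-0.05t), so t = -ln(0.600)/0.05 ≈ 10.2 minutes.


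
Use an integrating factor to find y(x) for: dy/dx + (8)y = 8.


P(x) = 8, Q(x) = 8; integrating factor μ = e^(8x).
(μ y)' = 8e^(8x) ⇒ μ y = e^(8x) + C.
Divide by μ: y = 1 + Ce^(-8x).


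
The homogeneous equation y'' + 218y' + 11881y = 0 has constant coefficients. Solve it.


Characteristic equation: r² + 218r + 11881 = 0, i.e. (r + 109)² = 0.
Repeated root r = -109; include an x factor for the second linearly independent solution.
General solution: y = (C₁ + C₂x)e^(-109x).


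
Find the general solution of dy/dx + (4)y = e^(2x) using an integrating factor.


P(x) = 4 ⇒ μ = e^(4x).
(μ y)' = e^(6x) ⇒ μ y = e^(6x)/6 + C.
Divide by μ: y = (1/6)e^(2x) + Ce^(-4x).


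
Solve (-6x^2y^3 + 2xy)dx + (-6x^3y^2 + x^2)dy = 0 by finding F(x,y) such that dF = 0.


Check exactness: ∂M/∂y = -18x^2y^2 + 2x and ∂N/∂x = -18x^2y^2 + 2x; equal, so the equation is exact.
Integrate M with respect to x (treating y as constant): ∫M dx = -2x^3y^3 + x^2y + h(y).
Differentiate w.r.t. y and set equal to N: all terms match, so h'(y) = 0 and h is a constant absorbed into C.
General solution: -2x^3y^3 + x^2y = C.


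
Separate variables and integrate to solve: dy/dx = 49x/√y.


Separate: √y dy = 49x dx.
Integrate: (2/3)y^(3/2) = (49/2)x² + C.


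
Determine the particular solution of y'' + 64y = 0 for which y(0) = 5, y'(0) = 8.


Characteristic roots of r² + 64 = 0 are ±8i, so y = C₁cos(8x) + C₂sin(8x).
Apply y(0) = 5: C₁ = 5. Differentiate and apply y'(0) = 8: 8·C₂ = 8, so C₂ = 1.
Particular solution: y = 5cos(8x) + sin(8x).


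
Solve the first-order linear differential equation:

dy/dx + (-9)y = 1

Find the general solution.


P(x) = -9 ⇒ μ = e^(-9x).
(μ y)' = e^(-9x) ⇒ μ y = -(1/9)e^(-9x) + C.
Divide by μ: y = -1/9 + Ce^(9x).


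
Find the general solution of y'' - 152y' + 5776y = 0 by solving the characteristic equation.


Characteristic equation: r² - 152r + 5776 = 0, i.e. (r - 76)² = 0.
Repeated root r = 76; include an x factor for the second linearly independent solution.
General solution: y = (C₁ + C₂x)e^(76x).


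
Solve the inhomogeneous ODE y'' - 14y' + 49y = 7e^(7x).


Characteristic polynomial (r - 7)² = 0; repeated root r = 7.
y_h = (C₁ + C₂x)e^(7x). Forcing matches the repeated root (resonance), so try y_p = Ax² e^(7x).
Substitute and solve for A: 2A = 7, so A = 7/2.
General solution: y = (C₁ + C₂x + (7/2)x²)e^(7x).


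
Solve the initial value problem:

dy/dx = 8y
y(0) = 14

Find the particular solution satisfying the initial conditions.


General solution of y' = 8y is y = Ce^(8x).
Apply y(0) = 14: C = 14.
Particular solution: y = 14e^(8x).


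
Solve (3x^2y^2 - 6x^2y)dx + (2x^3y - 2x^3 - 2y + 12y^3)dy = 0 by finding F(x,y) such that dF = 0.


Check exactness: ∂M/∂y = 6x^2y - 6x^2 and ∂N/∂x = 6x^2y - 6x^2; equal, so the equation is exact.
Integrate M with respect to x (treating y as constant): ∫M dx = x^3y^2 - 2x^3y + h(y).
Differentiate w.r.t. y and set equal to N: the x-dependent terms already match, leaving h'(y) = -2y + 12y^3. Integrate: h(y) = -y^2 + 3y^4.
So F(x,y) = x^3y^2 - 2x^3y - y^2 + 3y^4.
General solution: x^3y^2 - 2x^3y - y^2 + 3y^4 = C.


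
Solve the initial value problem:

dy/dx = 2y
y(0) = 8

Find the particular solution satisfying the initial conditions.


General solution of y' = 2y is y = Ce^(2x).
Apply y(0) = 8: C = 8.
Particular solution: y = 8e^(2x).


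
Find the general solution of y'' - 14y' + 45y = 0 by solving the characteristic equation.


Characteristic equation: r² - 14r + 45 = 0.
Factor: (r - 5)(r - 9) = 0 ⇒ r = 5, 9 (distinct real).
General solution: y = C₁e^(5x) + C₂e^(9x).


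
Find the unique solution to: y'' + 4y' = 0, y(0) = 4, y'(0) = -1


Characteristic roots of r² + 4r = 0 are -4, 0.
General solution y = c₁ e^(-4x) + c₂.
Apply y(0) = 4: c₁ + c₂ = 4. Apply y'(0) = -1: -4 c₁ + 0 c₂ = -1.
Solve: c₁ = 1/4, c₂ = 15/4.
Particular solution: y = (1/4)e^(-4x) + 15/4.


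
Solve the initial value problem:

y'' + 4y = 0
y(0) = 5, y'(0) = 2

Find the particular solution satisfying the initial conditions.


Characteristic roots of r² + 4 = 0 are ±2i, so y = C₁cos(2x) + C₂sin(2x).
Apply y(0) = 5: C₁ = 5. Differentiate and apply y'(0) = 2: 2·C₂ = 2, so C₂ = 1.
Particular solution: y = 5cos(2x) + sin(2x).


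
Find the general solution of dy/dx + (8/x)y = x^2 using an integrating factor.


P(x) = 8/x ⇒ μ = x^8.
(x^8 y)' = x^10 ⇒ x^8 y = x^11/(11) + C.
Solve for y: y = (1/11)x^3 + C/x^8.


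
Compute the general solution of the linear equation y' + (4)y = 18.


P(x) = 4, Q(x) = 18; integrating factor μ = e^(4x).
(μ y)' = 18e^(4x) ⇒ μ y = (9/2)e^(4x) + C.
Divide by μ: y = 9/2 + Ce^(-4x).


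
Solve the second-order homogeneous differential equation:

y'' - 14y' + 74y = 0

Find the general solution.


Characteristic equation: r² - 14r + 74 = 0.
Discriminant is negative; roots r = 7 ± 5i (complex conjugate pair).
General solution uses e^(α x)(C₁ cos(β x) + C₂ sin(β x)): y = e^(7x)(C₁cos(5x) + C₂sin(5x)).


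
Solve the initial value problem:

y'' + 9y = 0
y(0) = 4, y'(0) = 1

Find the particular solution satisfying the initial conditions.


Characteristic roots of r² + 9 = 0 are ±3i, so y = C₁cos(3x) + C₂sin(3x).
Apply y(0) = 4: C₁ = 4. Differentiate and apply y'(0) = 1: 3·C₂ = 1, so C₂ = 1/3.
Particular solution: y = 4cos(3x) + (1/3)sin(3x).


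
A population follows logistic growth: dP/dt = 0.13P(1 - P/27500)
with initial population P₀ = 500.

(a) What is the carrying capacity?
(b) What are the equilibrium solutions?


Logistic ODE dP/dt = 0.13P(1 - P/27500) has equilibria where dP/dt = 0, i.e. P = 0 or P = 27500.
The coefficient (1 - P/K) = 0 when P = K, identifying K = 27500 as the carrying capacity.
(a) K = 27500; (b) equilibria P = 0 and P = 27500.


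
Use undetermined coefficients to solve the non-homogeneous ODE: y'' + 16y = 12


Homogeneous part: r² + 16 = 0 ⇒ r = ±4i, so y_h = C₁cos(4x) + C₂sin(4x).
Try constant y_p = A; plug in: 16A = 12 ⇒ A = 3/4.
General solution: y = C₁cos(4x) + C₂sin(4x) + 3/4.


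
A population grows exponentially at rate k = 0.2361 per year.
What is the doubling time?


Exponential growth: P(t) = P₀ e^(0.2361t). Set P(t)/P₀ = 2: e^(0.2361t) = 2.
Solve: t = ln(2)/0.2361 ≈ 2.94 years.


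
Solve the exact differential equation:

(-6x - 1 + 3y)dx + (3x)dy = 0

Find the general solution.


Check exactness: ∂M/∂y = 3 and ∂N/∂x = 3; equal, so the equation is exact.
Integrate M with respect to x (treating y as constant): ∫M dx = -3x^2 - x + 3xy + h(y).
Differentiate w.r.t. y and set equal to N: all terms match, so h'(y) = 0 and h is a constant absorbed into C.
General solution: -3x^2 - x + 3xy = C.


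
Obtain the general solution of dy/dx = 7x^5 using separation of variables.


Integrate both sides with respect to x: y = ∫ 7x^5 dx = (7/6)x^6 + C.


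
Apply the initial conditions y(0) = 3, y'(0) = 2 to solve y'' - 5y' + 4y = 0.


Characteristic roots of r² - 5r + 4 = 0 are 1, 4.
General solution y = c₁ e^(x) + c₂ e^(4x).
Apply y(0) = 3: c₁ + c₂ = 3. Apply y'(0) = 2: 1 c₁ + 4 c₂ = 2.
Solve: c₁ = 10/3, c₂ = -1/3.
Particular solution: y = (10/3)e^(x) - (1/3)e^(4x).


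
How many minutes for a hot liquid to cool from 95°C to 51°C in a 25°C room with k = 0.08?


From T(t) = T_a + (T₀ - T_a)e^(-kt), set T(t) = 51:
(51 - 25) / (95 - 25) = e^(-0.08t), so t = -ln(0.371)/0.08 ≈ 12.4 minutes.


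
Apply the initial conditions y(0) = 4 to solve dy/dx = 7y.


General solution of y' = 7y is y = Ce^(7x).
Apply y(0) = 4: C = 4.
Particular solution: y = 4e^(7x).


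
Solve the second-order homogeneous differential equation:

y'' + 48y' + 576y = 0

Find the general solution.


Characteristic equation: r² + 48r + 576 = 0, i.e. (r + 24)² = 0.
Repeated root r = -24; include an x factor for the second linearly independent solution.
General solution: y = (C₁ + C₂x)e^(-24x).


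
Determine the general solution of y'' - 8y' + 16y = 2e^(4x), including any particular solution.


Characteristic polynomial (r - 4)² = 0; repeated root r = 4.
y_h = (C₁ + C₂x)e^(4x). Forcing matches the repeated root (resonance), so try y_p = Ax² e^(4x).
Substitute and solve for A: 2A = 2, so A = 1.
General solution: y = (C₁ + C₂x + x²)e^(4x).


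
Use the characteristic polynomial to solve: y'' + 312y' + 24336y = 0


Characteristic equation: r² + 312r + 24336 = 0, i.e. (r + 156)² = 0.
Repeated root r = -156; include an x factor for the second linearly independent solution.
General solution: y = (C₁ + C₂x)e^(-156x).


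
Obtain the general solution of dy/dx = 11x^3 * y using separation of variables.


Separate variables: dy/y = 11x^3 dx.
Integrate: ln|y| = (11/4)x^4 + C₀.
Exponentiate: y = Ce^((11/4)x^4).


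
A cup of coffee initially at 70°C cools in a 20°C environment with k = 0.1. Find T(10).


Newton's law: dT/dt = -k(T - T_a) has solution T(t) = T_a + (T₀ - T_a)e^(-kt).
Plug in T_a = 20, T₀ = 70, k = 0.1, t = 10: T(10) = 20 + (50)e^(-1.00) ≈ 38.4°C.


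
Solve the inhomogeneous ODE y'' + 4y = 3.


Homogeneous part: r² + 4 = 0 ⇒ r = ±2i, so y_h = C₁cos(2x) + C₂sin(2x).
Try constant y_p = A; plug in: 4A = 3 ⇒ A = 3/4.
General solution: y = C₁cos(2x) + C₂sin(2x) + 3/4.


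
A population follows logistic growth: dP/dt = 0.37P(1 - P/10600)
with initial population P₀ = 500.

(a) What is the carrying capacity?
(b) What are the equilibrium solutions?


Logistic ODE dP/dt = 0.37P(1 - P/10600) has equilibria where dP/dt = 0, i.e. P = 0 or P = 10600.
The coefficient (1 - P/K) = 0 when P = K, identifying K = 10600 as the carrying capacity.
(a) K = 10600; (b) equilibria P = 0 and P = 10600.


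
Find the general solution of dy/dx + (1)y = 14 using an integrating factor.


P(x) = 1, Q(x) = 14; integrating factor μ = e^(x).
(μ y)' = 14e^(x) ⇒ μ y = 14e^(x) + C.
Divide by μ: y = 14 + Ce^(-x).


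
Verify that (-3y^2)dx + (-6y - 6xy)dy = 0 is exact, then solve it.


Check exactness: ∂M/∂y = -6y and ∂N/∂x = -6y; equal, so the equation is exact.
Integrate M with respect to x (treating y as constant): ∫M dx = -3xy^2 + h(y).
Differentiate w.r.t. y and set equal to N: the x-dependent terms already match, leaving h'(y) = -6y. Integrate: h(y) = -3y^2.
So F(x,y) = -3y^2 - 3xy^2.
General solution: -3y^2 - 3xy^2 = C.


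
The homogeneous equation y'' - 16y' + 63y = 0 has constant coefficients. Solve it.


Characteristic equation: r² - 16r + 63 = 0.
Factor: (r - 7)(r - 9) = 0 ⇒ r = 7, 9 (distinct real).
General solution: y = C₁e^(7x) + C₂e^(9x).


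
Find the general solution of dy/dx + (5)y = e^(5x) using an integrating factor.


P(x) = 5 ⇒ μ = e^(5x).
(μ y)' = e^(10x) ⇒ μ y = e^(10x)/10 + C.
Divide by μ: y = (1/10)e^(5x) + Ce^(-5x).


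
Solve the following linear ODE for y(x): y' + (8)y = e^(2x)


P(x) = 8 ⇒ μ = e^(8x).
(μ y)' = e^(10x) ⇒ μ y = e^(10x)/10 + C.
Divide by μ: y = (1/10)e^(2x) + Ce^(-8x).


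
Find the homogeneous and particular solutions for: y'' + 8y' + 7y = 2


Characteristic roots of r² + 8r + 7 = 0 are -1, -7.
y_h = C₁e^(-x) + C₂e^(-7x).
Constant forcing; try y_p = A. Then 7A = 2 ⇒ A = 2/7.
General solution: y = C₁e^(-x) + C₂e^(-7x) + 2/7.


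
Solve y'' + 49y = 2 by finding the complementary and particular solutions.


Homogeneous part: r² + 49 = 0 ⇒ r = ±7i, so y_h = C₁cos(7x) + C₂sin(7x).
Try constant y_p = A; plug in: 49A = 2 ⇒ A = 2/49.
General solution: y = C₁cos(7x) + C₂sin(7x) + 2/49.


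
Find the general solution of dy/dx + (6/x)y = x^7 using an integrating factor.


P(x) = 6/x ⇒ μ = x^6.
(x^6 y)' = x^6·x^7 = x^13.
Integrate: x^6 y = x^14/(14) + C.
Solve for y: y = (1/14)x^8 + C/x^6.


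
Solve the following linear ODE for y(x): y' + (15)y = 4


P(x) = 15, Q(x) = 4; integrating factor μ = e^(15x).
(μ y)' = 4e^(15x) ⇒ μ y = (4/15)e^(15x) + C.
Divide by μ: y = 4/15 + Ce^(-15x).


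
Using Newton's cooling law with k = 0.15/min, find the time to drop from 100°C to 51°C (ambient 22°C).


From T(t) = T_a + (T₀ - T_a)e^(-kt), set T(t) = 51:
(51 - 22) / (100 - 22) = e^(-0.15t), so t = -ln(0.372)/0.15 ≈ 6.6 minutes.


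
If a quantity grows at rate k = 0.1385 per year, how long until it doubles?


Exponential growth: P(t) = P₀ e^(0.1385t). Set P(t)/P₀ = 2: e^(0.1385t) = 2.
Solve: t = ln(2)/0.1385 ≈ 5.00 years.


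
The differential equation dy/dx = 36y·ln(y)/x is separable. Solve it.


Separate: dy/[y ln(y)] = 36 dx/x.
Substitute u = ln(y): du/u = 36 dx/x.
Integrate: ln|ln(y)| = 36ln|x| + C₀, hence ln(y) = C·x^36.


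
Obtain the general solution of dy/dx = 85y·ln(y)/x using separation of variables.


Separate: dy/[y ln(y)] = 85 dx/x.
Substitute u = ln(y): du/u = 85 dx/x.
Integrate: ln|ln(y)| = 85ln|x| + C₀, hence ln(y) = C·x^85.
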